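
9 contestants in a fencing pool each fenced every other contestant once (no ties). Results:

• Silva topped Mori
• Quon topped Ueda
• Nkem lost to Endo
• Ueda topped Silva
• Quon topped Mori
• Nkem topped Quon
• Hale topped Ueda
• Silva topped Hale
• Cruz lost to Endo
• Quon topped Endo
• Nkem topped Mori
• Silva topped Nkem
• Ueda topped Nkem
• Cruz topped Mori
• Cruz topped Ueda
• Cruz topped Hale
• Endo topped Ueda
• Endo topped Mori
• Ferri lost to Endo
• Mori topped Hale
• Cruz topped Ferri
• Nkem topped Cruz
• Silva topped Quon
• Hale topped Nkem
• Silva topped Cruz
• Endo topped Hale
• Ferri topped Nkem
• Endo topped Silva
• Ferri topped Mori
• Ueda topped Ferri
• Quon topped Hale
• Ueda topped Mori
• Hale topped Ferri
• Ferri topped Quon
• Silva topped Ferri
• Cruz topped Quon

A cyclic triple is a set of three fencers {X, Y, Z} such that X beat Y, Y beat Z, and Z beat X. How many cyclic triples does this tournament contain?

Win totals: Nkem 3, Endo 7, Cruz 5, Quon 4, Hale 3, Mori 1, Silva 6, Ferri 3, Ueda 4.
A fencer with w wins dominates both others in C(w,2) triples; summing gives 3 + 21 + 10 + 6 + 3 + 0 + 15 + 3 + 6 = 67 transitive triples.
Total triples C(9,3) = 84, so cyclic triples = 84 − 67 = 17.

17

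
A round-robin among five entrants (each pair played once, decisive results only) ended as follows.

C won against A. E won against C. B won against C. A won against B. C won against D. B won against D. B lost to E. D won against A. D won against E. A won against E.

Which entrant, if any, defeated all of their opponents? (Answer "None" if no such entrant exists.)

Highest win total is E with 2 (out of 4 possible).
E lost to A, D, so no entrant went undefeated.

None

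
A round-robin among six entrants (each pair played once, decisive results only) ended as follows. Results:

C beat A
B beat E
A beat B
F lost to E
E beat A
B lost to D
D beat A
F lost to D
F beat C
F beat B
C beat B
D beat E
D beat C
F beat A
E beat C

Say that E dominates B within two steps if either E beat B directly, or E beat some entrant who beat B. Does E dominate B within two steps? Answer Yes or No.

E did not beat B directly.
E beat A, C, F. Of those, A beat B.

Yes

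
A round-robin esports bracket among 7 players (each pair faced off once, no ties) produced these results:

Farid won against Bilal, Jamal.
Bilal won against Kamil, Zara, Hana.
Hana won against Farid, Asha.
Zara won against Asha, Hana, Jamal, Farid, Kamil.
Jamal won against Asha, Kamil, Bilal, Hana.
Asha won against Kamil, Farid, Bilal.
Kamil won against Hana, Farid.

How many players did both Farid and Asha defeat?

Farid beat: Bilal, Jamal.
Asha beat: Kamil, Bilal, Farid.
Both beat: Bilal — 1.

1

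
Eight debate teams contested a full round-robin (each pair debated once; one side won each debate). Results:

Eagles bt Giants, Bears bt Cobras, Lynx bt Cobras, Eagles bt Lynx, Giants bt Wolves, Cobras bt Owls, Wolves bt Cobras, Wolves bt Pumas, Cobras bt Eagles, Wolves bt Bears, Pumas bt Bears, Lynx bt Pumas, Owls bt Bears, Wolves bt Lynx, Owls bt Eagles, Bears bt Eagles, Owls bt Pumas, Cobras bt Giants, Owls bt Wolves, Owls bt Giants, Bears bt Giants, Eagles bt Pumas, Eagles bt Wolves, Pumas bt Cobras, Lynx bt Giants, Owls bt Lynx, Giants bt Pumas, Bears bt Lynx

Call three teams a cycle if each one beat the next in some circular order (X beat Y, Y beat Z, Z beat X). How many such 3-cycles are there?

15

Win totals: Bears 4, Pumas 2, Giants 2, Lynx 3, Wolves 4, Cobras 3, Eagles 4, Owls 6.
A team with w wins dominates both others in C(w,2) triples; summing gives 6 + 1 + 1 + 3 + 6 + 3 + 6 + 15 = 41 transitive triples.
Total triples C(8,3) = 56, so cyclic triples = 56 − 41 = 15.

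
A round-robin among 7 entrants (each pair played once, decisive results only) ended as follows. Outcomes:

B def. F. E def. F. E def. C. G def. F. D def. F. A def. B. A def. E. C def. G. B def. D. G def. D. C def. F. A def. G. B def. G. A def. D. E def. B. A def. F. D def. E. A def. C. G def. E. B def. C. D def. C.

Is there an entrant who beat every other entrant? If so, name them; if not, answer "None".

A has 6 wins out of 6 opponents — a perfect record.

A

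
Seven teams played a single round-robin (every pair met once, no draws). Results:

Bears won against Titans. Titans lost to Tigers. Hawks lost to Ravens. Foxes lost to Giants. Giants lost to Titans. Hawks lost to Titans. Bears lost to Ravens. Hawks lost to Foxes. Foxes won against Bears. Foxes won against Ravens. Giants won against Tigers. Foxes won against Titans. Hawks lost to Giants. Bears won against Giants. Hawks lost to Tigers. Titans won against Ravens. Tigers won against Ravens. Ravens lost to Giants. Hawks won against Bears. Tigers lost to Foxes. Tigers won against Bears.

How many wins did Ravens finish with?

2

Ravens' results: beat Bears, Hawks; lost to Foxes, Titans, Tigers, Giants.
That is 2 wins.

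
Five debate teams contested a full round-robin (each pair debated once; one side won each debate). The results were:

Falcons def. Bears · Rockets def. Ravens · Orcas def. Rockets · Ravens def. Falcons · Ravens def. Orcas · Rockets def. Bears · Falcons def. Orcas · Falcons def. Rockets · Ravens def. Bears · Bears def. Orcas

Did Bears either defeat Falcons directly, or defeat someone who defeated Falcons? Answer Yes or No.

No

Bears did not beat Falcons directly.
Bears beat Orcas, but each of them lost to Falcons. No two-step path.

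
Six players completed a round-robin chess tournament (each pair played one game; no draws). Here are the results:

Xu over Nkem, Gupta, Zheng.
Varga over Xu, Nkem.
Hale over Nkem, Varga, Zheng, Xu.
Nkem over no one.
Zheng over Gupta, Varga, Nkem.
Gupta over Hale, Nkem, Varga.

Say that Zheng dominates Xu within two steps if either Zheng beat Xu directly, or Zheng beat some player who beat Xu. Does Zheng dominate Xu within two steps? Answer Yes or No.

Zheng did not beat Xu directly.
Zheng beat Nkem, Gupta, Varga. Of those, Varga beat Xu.

Yes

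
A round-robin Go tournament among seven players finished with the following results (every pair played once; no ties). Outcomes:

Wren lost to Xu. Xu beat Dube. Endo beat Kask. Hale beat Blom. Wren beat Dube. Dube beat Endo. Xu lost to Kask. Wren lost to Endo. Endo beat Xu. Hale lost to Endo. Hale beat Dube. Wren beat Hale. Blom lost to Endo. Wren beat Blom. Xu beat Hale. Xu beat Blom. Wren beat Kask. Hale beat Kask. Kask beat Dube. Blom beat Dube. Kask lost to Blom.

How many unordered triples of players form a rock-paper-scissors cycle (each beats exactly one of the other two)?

8

Win totals: Kask 2, Blom 2, Xu 4, Dube 1, Wren 4, Hale 3, Endo 5.
A player with w wins dominates both others in C(w,2) triples; summing gives 1 + 1 + 6 + 0 + 6 + 3 + 10 = 27 transitive triples.
Total triples C(7,3) = 35, so cyclic triples = 35 − 27 = 8.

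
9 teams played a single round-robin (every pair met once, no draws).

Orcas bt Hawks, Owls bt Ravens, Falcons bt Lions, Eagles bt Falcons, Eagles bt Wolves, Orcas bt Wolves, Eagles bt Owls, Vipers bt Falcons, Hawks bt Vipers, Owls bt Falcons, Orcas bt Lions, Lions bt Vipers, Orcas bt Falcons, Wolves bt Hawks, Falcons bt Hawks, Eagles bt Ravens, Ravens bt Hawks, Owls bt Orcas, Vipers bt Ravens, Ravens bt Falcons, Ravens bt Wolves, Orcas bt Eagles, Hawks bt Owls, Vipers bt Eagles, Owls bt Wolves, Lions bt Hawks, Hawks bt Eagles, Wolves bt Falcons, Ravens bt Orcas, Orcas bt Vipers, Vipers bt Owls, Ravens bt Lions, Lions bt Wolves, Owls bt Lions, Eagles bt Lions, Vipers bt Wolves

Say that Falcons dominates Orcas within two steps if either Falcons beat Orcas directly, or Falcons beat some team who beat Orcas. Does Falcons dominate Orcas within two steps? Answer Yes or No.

No

Falcons did not beat Orcas directly.
Falcons beat Lions, Hawks, but each of them lost to Orcas. No two-step path.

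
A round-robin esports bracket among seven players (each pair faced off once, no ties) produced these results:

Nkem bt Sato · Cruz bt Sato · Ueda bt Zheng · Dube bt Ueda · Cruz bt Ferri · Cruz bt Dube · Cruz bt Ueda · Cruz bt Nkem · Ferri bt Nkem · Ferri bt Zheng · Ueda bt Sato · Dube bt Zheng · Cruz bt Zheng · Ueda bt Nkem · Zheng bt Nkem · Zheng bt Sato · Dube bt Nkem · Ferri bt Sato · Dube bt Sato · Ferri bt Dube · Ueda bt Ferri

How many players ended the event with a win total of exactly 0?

Win totals: Cruz 6, Ferri 4, Dube 4, Sato 0, Zheng 2, Nkem 1, Ueda 4.
Exactly 0: Sato — 1 player.

1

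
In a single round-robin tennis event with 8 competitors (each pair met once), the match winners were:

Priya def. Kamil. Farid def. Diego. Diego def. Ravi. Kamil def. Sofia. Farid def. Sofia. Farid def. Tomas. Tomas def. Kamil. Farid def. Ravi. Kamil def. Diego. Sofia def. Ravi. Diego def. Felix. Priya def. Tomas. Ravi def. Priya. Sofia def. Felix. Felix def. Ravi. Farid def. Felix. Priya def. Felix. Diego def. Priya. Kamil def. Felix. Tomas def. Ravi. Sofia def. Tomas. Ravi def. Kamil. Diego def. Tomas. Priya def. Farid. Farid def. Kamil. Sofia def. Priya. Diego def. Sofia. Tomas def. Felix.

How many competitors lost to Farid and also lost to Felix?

1

Farid beat: Sofia, Tomas, Diego, Felix, Kamil, Ravi.
Felix beat: Ravi.
Both beat: Ravi — 1.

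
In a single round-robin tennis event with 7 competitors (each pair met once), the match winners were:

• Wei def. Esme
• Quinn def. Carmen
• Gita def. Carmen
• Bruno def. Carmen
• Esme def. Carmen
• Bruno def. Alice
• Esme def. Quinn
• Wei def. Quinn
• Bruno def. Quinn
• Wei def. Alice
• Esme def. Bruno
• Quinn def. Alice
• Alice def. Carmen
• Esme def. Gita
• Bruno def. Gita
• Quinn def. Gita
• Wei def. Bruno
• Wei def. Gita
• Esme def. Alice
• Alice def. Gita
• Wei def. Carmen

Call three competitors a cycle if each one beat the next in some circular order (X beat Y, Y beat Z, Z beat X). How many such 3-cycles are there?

Win totals: Gita 1, Esme 5, Quinn 3, Alice 2, Carmen 0, Bruno 4, Wei 6.
A competitor with w wins dominates both others in C(w,2) triples; summing gives 0 + 10 + 3 + 1 + 0 + 6 + 15 = 35 transitive triples.
Total triples C(7,3) = 35, so cyclic triples = 35 − 35 = 0.

0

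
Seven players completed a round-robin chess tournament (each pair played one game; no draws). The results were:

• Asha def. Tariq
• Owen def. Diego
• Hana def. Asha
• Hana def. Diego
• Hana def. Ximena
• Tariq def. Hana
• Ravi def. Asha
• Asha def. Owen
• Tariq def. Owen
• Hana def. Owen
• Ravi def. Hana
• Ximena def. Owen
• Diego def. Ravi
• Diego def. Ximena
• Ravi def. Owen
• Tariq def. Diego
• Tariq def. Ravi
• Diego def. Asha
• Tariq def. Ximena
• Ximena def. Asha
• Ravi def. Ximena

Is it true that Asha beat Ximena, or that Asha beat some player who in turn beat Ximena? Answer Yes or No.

Yes

Asha did not beat Ximena directly.
Asha beat Tariq, Owen. Of those, Tariq beat Ximena.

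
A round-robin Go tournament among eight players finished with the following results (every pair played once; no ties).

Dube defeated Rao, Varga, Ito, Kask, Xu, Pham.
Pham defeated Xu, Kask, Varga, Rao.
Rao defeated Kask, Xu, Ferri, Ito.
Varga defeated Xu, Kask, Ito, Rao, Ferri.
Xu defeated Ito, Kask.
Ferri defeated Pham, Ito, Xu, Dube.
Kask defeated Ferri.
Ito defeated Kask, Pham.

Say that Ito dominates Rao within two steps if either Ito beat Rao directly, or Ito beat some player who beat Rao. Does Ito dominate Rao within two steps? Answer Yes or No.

Yes

Ito did not beat Rao directly.
Ito beat Pham, Kask. Of those, Pham beat Rao.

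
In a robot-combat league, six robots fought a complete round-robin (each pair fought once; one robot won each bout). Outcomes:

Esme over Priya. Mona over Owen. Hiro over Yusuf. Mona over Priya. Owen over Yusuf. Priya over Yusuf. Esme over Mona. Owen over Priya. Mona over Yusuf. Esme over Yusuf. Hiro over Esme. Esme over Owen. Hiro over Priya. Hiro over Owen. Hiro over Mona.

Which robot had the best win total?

Win totals: Hiro 5, Owen 2, Priya 1, Esme 4, Yusuf 0, Mona 3.
Hiro leads with 5 wins (next highest: 4).

Hiro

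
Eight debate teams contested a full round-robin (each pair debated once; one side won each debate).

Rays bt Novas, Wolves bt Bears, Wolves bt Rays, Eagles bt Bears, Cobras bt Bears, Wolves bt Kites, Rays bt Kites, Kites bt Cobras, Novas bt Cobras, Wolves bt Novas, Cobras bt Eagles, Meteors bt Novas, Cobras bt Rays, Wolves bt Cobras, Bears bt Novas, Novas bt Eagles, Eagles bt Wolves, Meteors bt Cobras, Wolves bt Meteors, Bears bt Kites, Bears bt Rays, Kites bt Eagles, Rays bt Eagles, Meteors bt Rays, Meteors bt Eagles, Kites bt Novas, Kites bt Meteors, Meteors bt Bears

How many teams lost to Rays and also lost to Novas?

1

Rays beat: Kites, Novas, Eagles.
Novas beat: Cobras, Eagles.
Both beat: Eagles — 1.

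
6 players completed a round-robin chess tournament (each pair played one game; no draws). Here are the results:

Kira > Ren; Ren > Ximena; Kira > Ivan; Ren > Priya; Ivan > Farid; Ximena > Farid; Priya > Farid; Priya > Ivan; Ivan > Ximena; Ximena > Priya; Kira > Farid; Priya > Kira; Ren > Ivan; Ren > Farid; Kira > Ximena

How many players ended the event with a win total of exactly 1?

0

Win totals: Farid 0, Ren 4, Priya 3, Kira 4, Ximena 2, Ivan 2.
No player has exactly 1 wins.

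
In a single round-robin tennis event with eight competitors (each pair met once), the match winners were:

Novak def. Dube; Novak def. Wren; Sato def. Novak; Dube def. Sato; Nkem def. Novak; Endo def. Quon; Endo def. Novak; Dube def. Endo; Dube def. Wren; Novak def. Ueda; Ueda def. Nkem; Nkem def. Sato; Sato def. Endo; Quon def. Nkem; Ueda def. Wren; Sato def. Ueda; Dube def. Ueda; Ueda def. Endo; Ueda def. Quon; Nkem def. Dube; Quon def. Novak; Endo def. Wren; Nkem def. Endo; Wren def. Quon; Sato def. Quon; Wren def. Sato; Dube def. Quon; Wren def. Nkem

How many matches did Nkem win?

Nkem's results: beat Novak, Sato, Dube, Endo; lost to Wren, Ueda, Quon.
That is 4 wins.

4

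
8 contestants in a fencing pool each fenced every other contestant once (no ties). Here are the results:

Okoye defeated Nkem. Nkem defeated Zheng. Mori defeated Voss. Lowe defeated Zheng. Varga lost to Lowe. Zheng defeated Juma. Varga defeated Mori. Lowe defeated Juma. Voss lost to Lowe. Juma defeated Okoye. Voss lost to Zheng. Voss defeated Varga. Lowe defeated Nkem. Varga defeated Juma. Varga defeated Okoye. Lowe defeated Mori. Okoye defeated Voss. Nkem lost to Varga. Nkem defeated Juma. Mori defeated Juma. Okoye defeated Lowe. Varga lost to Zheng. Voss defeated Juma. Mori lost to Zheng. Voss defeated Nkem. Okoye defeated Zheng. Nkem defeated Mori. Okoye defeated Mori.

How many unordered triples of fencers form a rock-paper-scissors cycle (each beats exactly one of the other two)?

12

Win totals: Mori 2, Zheng 4, Nkem 3, Lowe 6, Voss 3, Varga 4, Okoye 5, Juma 1.
A fencer with w wins dominates both others in C(w,2) triples; summing gives 1 + 6 + 3 + 15 + 3 + 6 + 10 + 0 = 44 transitive triples.
Total triples C(8,3) = 56, so cyclic triples = 56 − 44 = 12.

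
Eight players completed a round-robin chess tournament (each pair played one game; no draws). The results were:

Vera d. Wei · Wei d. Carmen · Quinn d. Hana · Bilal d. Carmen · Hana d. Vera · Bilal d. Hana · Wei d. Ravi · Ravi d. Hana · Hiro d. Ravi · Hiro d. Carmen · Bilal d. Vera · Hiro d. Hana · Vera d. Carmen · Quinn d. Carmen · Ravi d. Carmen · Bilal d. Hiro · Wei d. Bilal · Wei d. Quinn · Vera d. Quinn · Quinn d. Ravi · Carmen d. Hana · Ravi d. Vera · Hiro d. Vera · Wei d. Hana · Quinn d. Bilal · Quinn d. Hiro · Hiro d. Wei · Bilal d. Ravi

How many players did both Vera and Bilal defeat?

1

Vera beat: Quinn, Carmen, Wei.
Bilal beat: Hana, Vera, Carmen, Hiro, Ravi.
Both beat: Carmen — 1.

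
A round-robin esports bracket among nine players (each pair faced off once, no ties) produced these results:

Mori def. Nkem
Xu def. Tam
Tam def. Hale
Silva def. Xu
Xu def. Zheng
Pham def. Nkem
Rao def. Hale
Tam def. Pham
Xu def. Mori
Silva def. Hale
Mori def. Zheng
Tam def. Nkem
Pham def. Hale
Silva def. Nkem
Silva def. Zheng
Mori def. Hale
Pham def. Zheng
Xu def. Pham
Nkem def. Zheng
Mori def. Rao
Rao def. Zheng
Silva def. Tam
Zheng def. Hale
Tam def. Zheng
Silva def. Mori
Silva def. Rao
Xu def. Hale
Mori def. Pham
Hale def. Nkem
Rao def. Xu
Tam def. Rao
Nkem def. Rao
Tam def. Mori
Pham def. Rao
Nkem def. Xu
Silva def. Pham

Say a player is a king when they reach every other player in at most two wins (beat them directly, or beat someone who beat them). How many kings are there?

1

Rao cannot reach Silva in two steps.
Tam cannot reach Silva in two steps.
Zheng cannot reach Rao, Tam, Silva, Mori, Xu, Pham in two steps.
Silva reaches everyone (king).
Mori cannot reach Tam, Silva in two steps.
Xu cannot reach Silva in two steps.
Hale cannot reach Tam, Silva, Mori, Pham in two steps.
Pham cannot reach Tam, Silva, Mori in two steps.
Nkem cannot reach Silva in two steps.
Kings: Silva — 1.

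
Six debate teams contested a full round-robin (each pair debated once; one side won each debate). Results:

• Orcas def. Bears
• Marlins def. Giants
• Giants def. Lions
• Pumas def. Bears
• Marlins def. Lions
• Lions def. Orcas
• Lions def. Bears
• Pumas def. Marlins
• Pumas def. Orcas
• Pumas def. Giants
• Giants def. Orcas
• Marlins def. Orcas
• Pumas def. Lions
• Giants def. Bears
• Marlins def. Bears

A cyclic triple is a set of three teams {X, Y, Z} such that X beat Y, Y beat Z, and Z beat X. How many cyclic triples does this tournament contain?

Of the C(6,3) = 20 triples, the cyclic ones are: none.
That is 0.

0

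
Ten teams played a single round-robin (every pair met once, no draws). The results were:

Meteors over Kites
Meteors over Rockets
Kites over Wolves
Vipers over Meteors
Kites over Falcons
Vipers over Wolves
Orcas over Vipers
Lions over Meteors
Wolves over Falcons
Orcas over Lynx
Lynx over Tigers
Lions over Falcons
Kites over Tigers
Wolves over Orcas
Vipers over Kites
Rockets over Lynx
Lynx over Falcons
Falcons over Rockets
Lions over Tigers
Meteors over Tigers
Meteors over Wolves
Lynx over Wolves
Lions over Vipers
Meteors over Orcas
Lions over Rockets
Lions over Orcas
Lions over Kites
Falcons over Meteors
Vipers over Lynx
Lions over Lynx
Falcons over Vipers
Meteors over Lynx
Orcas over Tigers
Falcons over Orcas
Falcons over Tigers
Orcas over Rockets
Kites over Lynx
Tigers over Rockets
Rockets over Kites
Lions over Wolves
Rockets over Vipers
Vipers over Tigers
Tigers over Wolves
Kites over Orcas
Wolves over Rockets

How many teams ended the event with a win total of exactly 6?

Win totals: Rockets 3, Lions 9, Vipers 5, Wolves 3, Falcons 5, Kites 5, Orcas 4, Lynx 3, Tigers 2, Meteors 6.
Exactly 6: Meteors — 1 team.

1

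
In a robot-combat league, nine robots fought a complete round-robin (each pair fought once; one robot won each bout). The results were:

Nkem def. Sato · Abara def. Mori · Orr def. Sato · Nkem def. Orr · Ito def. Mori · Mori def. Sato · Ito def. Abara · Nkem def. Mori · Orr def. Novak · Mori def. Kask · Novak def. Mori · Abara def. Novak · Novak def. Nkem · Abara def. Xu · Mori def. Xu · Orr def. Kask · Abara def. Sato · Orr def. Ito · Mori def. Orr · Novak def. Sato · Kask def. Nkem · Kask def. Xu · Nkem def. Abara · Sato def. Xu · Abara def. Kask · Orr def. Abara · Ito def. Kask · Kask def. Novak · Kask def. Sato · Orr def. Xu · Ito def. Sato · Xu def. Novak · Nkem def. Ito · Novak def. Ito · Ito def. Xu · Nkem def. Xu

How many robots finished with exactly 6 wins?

2

Win totals: Novak 4, Xu 1, Mori 4, Nkem 6, Abara 5, Sato 1, Orr 6, Ito 5, Kask 4.
Exactly 6: Nkem, Orr — 2 robots.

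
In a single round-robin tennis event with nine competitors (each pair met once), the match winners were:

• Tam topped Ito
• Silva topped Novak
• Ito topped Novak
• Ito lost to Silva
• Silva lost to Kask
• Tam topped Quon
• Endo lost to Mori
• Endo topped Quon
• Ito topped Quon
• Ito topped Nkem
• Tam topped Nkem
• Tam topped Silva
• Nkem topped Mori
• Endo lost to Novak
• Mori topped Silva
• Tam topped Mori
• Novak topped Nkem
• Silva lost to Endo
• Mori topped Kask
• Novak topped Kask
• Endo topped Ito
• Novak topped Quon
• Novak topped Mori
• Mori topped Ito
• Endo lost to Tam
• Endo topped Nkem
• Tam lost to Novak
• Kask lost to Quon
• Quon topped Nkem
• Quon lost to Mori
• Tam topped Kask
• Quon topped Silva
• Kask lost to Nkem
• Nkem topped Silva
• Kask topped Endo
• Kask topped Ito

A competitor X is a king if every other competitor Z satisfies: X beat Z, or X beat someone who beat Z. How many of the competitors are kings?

4

Mori cannot reach Tam in two steps.
Tam reaches everyone (king).
Nkem cannot reach Tam in two steps.
Silva reaches everyone (king).
Endo cannot reach Tam in two steps.
Novak reaches everyone (king).
Kask cannot reach Mori, Tam in two steps.
Quon cannot reach Tam in two steps.
Ito reaches everyone (king).
Kings: Tam, Silva, Novak, Ito — 4.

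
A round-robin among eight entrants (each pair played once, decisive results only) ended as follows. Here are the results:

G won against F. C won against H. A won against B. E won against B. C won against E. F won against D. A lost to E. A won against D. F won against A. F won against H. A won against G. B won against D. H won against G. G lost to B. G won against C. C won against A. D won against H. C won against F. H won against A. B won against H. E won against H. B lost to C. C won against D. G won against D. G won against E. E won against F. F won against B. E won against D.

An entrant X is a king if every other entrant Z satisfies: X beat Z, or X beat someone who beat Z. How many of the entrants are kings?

A reaches everyone (king).
B reaches everyone (king).
C reaches everyone (king).
D cannot reach B, C, E, F in two steps.
E cannot reach C in two steps.
F cannot reach C, E in two steps.
G reaches everyone (king).
H reaches everyone (king).
Kings: A, B, C, G, H — 5.

5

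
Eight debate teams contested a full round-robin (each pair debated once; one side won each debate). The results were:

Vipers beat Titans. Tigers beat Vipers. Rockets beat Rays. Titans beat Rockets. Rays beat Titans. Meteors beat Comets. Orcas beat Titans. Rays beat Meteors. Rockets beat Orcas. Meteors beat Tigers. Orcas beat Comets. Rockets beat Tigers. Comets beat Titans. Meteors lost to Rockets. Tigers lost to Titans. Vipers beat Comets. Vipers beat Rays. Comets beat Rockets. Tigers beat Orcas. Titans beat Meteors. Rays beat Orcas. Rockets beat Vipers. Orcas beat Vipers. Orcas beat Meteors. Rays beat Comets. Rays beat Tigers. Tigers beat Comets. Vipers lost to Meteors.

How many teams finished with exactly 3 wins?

Win totals: Rays 5, Meteors 3, Titans 3, Rockets 5, Tigers 3, Orcas 4, Vipers 3, Comets 2.
Exactly 3: Meteors, Titans, Tigers, Vipers — 4 teams.

4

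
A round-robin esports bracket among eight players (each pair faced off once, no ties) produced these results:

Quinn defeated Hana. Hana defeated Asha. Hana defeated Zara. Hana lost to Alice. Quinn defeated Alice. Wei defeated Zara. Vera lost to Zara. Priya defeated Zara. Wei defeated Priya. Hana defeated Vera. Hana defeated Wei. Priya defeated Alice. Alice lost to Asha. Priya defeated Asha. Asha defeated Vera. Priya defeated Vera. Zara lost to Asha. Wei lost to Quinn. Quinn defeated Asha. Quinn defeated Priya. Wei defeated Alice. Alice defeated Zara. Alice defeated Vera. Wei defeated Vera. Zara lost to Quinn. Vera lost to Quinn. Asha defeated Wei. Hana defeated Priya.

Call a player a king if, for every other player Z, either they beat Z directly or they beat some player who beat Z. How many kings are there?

Alice cannot reach Quinn in two steps.
Quinn reaches everyone (king).
Hana cannot reach Quinn in two steps.
Zara cannot reach Alice, Quinn, Hana, Wei, Priya, Asha in two steps.
Vera cannot reach Alice, Quinn, Hana, Zara, Wei, Priya, Asha in two steps.
Wei cannot reach Quinn in two steps.
Priya cannot reach Quinn in two steps.
Asha cannot reach Quinn in two steps.
Kings: Quinn — 1.

1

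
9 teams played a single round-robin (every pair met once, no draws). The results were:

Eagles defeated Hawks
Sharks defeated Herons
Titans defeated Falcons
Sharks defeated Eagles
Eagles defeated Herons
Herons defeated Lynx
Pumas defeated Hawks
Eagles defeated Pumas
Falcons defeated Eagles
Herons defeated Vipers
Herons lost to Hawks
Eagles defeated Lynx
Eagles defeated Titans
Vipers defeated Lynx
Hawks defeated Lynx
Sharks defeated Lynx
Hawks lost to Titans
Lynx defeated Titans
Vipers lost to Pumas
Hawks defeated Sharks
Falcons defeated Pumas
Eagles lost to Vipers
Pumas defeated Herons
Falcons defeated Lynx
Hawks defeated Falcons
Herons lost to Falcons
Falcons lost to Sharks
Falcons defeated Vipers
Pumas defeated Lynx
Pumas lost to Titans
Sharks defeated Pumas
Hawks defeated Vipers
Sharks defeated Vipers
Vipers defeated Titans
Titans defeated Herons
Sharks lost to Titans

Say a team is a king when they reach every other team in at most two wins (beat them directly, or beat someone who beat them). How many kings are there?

Eagles reaches everyone (king).
Pumas reaches everyone (king).
Falcons cannot reach Sharks in two steps.
Herons cannot reach Pumas, Falcons, Hawks, Sharks in two steps.
Hawks reaches everyone (king).
Sharks reaches everyone (king).
Titans reaches everyone (king).
Vipers reaches everyone (king).
Lynx cannot reach Eagles, Vipers in two steps.
Kings: Eagles, Pumas, Hawks, Sharks, Titans, Vipers — 6.

6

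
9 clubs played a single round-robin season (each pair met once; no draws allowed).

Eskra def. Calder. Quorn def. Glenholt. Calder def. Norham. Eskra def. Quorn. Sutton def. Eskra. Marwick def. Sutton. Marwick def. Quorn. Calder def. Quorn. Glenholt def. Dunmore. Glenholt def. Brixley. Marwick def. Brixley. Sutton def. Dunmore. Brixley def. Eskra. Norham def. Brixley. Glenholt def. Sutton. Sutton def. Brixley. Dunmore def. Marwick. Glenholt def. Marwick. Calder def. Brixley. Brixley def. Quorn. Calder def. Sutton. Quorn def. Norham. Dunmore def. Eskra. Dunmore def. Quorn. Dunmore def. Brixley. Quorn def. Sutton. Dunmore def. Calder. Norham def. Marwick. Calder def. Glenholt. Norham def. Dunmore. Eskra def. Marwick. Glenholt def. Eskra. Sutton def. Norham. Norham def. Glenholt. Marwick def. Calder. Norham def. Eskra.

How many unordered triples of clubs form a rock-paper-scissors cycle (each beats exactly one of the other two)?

25

Win totals: Sutton 4, Marwick 4, Glenholt 5, Quorn 3, Brixley 2, Norham 5, Eskra 3, Calder 5, Dunmore 5.
A club with w wins dominates both others in C(w,2) triples; summing gives 6 + 6 + 10 + 3 + 1 + 10 + 3 + 10 + 10 = 59 transitive triples.
Total triples C(9,3) = 84, so cyclic triples = 84 − 59 = 25.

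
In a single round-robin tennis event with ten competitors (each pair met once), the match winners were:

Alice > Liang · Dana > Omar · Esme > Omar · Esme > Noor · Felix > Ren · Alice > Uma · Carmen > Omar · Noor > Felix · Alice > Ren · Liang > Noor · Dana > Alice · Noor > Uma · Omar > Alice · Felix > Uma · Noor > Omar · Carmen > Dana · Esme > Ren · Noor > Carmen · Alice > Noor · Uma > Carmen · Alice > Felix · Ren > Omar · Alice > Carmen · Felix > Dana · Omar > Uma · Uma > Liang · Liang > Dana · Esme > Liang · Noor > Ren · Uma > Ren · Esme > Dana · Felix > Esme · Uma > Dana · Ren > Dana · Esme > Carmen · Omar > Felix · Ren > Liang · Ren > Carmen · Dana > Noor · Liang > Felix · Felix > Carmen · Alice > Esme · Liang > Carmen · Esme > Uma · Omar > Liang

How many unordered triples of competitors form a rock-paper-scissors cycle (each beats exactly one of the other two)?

30

Win totals: Liang 4, Esme 7, Omar 4, Carmen 2, Noor 5, Ren 4, Alice 7, Felix 5, Dana 3, Uma 4.
A competitor with w wins dominates both others in C(w,2) triples; summing gives 6 + 21 + 6 + 1 + 10 + 6 + 21 + 10 + 3 + 6 = 90 transitive triples.
Total triples C(10,3) = 120, so cyclic triples = 120 − 90 = 30.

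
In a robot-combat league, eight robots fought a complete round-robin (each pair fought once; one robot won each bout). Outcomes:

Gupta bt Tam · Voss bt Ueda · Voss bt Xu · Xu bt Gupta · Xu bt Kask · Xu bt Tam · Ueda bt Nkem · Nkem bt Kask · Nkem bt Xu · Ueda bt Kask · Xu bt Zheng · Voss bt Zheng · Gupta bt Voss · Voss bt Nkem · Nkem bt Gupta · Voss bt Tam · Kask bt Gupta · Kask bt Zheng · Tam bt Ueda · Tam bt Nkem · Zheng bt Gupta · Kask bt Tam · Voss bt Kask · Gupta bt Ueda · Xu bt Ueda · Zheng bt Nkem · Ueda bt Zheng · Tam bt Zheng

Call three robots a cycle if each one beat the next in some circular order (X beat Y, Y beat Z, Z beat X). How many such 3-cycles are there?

Win totals: Ueda 3, Nkem 3, Kask 3, Zheng 2, Xu 5, Tam 3, Gupta 3, Voss 6.
A robot with w wins dominates both others in C(w,2) triples; summing gives 3 + 3 + 3 + 1 + 10 + 3 + 3 + 15 = 41 transitive triples.
Total triples C(8,3) = 56, so cyclic triples = 56 − 41 = 15.

15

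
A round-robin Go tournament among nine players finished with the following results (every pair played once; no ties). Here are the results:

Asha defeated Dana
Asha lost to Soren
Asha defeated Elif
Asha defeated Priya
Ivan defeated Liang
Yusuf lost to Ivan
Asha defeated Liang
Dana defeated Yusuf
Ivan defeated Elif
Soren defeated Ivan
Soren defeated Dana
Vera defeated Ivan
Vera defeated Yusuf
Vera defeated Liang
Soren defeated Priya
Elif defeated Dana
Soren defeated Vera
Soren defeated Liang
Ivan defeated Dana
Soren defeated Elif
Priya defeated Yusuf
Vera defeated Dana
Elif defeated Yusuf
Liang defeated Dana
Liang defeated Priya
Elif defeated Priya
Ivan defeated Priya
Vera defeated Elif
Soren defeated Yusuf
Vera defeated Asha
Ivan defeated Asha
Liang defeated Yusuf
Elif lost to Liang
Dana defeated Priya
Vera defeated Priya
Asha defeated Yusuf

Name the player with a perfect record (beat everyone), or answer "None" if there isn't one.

Soren has 8 wins out of 8 opponents — a perfect record.

Soren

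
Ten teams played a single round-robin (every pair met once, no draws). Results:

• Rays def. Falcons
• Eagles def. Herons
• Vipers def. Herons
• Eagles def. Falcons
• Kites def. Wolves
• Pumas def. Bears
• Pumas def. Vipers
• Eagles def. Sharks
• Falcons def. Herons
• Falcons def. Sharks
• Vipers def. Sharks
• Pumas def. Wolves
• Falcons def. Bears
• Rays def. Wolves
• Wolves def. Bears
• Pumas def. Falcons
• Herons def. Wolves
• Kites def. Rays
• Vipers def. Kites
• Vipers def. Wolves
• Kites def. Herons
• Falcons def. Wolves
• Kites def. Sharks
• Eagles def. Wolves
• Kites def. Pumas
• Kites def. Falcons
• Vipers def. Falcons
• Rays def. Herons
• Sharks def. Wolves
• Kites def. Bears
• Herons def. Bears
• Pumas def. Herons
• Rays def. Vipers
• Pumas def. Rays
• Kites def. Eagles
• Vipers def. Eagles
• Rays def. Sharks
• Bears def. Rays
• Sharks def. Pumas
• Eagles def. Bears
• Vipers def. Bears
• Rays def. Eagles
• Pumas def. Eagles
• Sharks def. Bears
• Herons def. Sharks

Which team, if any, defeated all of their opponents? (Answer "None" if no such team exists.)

None

Highest win total is Kites with 8 (out of 9 possible).
Kites lost to Vipers, so no team went undefeated.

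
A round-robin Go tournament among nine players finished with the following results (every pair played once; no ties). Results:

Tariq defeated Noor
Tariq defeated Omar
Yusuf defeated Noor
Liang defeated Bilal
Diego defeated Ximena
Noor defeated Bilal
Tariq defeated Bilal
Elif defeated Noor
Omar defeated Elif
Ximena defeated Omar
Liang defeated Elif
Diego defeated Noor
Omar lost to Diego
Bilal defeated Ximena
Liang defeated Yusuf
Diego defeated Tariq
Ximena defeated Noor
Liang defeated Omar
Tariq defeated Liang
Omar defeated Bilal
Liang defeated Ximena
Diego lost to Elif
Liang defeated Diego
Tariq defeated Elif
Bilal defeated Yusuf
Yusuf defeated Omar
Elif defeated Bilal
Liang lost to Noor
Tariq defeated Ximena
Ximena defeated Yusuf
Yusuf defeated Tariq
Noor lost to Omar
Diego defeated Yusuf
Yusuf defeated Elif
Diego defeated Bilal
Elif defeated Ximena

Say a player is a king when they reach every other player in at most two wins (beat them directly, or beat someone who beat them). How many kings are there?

Diego reaches everyone (king).
Noor cannot reach Tariq in two steps.
Elif reaches everyone (king).
Omar cannot reach Tariq in two steps.
Liang reaches everyone (king).
Bilal cannot reach Diego, Liang in two steps.
Yusuf reaches everyone (king).
Tariq reaches everyone (king).
Ximena cannot reach Diego in two steps.
Kings: Diego, Elif, Liang, Yusuf, Tariq — 5.

5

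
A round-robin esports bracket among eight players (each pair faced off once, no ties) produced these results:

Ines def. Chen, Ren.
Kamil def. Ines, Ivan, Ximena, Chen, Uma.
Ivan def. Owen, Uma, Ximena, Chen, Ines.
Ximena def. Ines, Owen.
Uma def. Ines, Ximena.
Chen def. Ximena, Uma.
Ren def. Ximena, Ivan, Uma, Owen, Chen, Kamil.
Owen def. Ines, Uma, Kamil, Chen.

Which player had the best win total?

Ren

Win totals: Owen 4, Ivan 5, Ines 2, Chen 2, Ren 6, Ximena 2, Uma 2, Kamil 5.
Ren leads with 6 wins (next highest: 5).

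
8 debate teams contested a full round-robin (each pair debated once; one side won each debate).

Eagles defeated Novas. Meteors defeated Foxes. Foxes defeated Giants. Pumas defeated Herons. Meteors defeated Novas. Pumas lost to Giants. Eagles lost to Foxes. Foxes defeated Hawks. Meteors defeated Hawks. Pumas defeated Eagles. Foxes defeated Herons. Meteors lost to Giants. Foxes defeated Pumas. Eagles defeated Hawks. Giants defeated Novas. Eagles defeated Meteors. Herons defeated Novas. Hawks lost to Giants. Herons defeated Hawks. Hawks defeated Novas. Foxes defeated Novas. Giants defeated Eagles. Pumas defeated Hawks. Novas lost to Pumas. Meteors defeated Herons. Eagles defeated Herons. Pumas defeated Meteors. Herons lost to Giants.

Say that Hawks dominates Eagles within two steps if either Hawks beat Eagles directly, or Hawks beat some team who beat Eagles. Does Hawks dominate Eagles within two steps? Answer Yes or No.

No

Hawks did not beat Eagles directly.
Hawks beat Novas, but each of them lost to Eagles. No two-step path.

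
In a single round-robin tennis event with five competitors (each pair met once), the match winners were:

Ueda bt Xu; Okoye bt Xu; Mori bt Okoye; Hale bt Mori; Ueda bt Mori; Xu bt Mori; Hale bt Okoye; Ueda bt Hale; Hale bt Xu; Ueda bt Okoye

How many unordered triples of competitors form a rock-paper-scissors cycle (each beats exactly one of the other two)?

1

Of the C(5,3) = 10 triples, the cyclic ones are: {Okoye, Xu, Mori}.
That is 1.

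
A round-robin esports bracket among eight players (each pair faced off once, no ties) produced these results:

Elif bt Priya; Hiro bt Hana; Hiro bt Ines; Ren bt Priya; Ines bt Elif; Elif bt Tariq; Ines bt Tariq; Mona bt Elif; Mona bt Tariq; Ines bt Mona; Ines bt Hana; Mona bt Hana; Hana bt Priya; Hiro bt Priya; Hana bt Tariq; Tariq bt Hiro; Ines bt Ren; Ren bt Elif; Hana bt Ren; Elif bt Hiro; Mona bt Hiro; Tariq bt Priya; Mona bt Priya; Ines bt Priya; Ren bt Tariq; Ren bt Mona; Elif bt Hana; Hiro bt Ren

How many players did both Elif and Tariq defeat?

2

Elif beat: Hiro, Priya, Hana, Tariq.
Tariq beat: Hiro, Priya.
Both beat: Hiro, Priya — 2.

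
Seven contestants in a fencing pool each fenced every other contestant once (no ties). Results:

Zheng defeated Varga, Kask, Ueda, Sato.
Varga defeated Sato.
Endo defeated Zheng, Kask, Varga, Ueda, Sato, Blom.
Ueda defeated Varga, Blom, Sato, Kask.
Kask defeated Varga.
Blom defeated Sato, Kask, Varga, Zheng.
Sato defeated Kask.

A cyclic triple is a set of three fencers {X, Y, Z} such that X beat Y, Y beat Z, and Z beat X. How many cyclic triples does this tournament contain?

Win totals: Sato 1, Varga 1, Blom 4, Kask 1, Zheng 4, Endo 6, Ueda 4.
A fencer with w wins dominates both others in C(w,2) triples; summing gives 0 + 0 + 6 + 0 + 6 + 15 + 6 = 33 transitive triples.
Total triples C(7,3) = 35, so cyclic triples = 35 − 33 = 2.

2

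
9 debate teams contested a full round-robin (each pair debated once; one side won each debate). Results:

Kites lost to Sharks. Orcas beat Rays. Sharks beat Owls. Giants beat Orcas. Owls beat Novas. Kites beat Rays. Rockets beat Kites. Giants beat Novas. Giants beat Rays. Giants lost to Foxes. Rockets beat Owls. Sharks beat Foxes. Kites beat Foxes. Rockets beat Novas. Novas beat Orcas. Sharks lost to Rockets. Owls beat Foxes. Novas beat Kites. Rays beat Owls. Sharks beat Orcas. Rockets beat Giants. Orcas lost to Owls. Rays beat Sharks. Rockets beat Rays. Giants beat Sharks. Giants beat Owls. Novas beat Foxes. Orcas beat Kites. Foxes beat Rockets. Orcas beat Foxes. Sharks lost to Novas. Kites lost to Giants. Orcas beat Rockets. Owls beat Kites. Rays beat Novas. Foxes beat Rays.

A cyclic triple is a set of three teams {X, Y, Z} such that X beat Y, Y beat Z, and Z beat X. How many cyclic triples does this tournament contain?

Win totals: Orcas 4, Rockets 6, Rays 3, Owls 4, Novas 4, Giants 6, Foxes 3, Kites 2, Sharks 4.
A team with w wins dominates both others in C(w,2) triples; summing gives 6 + 15 + 3 + 6 + 6 + 15 + 3 + 1 + 6 = 61 transitive triples.
Total triples C(9,3) = 84, so cyclic triples = 84 − 61 = 23.

23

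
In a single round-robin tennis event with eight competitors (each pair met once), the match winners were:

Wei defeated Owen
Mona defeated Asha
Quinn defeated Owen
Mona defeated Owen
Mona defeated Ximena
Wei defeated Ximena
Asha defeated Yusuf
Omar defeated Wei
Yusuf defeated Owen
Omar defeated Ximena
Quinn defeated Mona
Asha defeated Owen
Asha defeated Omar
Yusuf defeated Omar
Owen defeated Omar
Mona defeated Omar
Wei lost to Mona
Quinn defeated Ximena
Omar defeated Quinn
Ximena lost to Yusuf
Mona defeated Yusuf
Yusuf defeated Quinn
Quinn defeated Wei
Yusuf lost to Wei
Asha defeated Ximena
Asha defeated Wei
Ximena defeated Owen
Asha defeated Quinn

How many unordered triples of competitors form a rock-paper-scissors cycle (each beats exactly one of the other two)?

Win totals: Omar 3, Asha 6, Yusuf 4, Wei 3, Mona 6, Ximena 1, Owen 1, Quinn 4.
A competitor with w wins dominates both others in C(w,2) triples; summing gives 3 + 15 + 6 + 3 + 15 + 0 + 0 + 6 = 48 transitive triples.
Total triples C(8,3) = 56, so cyclic triples = 56 − 48 = 8.

8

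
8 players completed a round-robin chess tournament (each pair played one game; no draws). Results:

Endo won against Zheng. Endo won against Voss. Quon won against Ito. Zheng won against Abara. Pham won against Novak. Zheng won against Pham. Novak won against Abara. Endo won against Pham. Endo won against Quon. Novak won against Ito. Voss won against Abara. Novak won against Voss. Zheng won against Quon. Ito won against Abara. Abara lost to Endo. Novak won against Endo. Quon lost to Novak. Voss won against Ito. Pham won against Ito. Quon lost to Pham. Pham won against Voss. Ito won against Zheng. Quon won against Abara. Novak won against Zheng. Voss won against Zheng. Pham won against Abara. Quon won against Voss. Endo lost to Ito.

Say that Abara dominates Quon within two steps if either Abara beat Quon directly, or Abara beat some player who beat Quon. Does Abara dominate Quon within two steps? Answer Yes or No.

No

Abara did not beat Quon directly.
Abara beat no one, so there is no intermediate player.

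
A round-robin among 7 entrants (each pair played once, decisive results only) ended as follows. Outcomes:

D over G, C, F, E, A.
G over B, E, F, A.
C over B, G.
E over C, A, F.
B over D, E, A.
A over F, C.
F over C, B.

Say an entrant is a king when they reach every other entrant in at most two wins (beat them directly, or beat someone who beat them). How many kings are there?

5

A cannot reach D, E in two steps.
B reaches everyone (king).
C reaches everyone (king).
D reaches everyone (king).
E cannot reach D in two steps.
F reaches everyone (king).
G reaches everyone (king).
Kings: B, C, D, F, G — 5.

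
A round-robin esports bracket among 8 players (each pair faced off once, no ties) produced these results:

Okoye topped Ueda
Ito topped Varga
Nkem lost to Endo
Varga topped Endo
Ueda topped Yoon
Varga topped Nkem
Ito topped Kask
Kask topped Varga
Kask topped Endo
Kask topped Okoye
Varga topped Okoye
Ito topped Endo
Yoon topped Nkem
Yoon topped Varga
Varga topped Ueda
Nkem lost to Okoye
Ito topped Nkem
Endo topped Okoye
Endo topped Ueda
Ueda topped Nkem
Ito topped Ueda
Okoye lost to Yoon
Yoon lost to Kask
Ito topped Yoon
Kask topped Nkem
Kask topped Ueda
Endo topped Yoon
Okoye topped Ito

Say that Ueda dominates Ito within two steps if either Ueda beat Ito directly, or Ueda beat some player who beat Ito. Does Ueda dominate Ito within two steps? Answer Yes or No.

No

Ueda did not beat Ito directly.
Ueda beat Nkem, Yoon, but each of them lost to Ito. No two-step path.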